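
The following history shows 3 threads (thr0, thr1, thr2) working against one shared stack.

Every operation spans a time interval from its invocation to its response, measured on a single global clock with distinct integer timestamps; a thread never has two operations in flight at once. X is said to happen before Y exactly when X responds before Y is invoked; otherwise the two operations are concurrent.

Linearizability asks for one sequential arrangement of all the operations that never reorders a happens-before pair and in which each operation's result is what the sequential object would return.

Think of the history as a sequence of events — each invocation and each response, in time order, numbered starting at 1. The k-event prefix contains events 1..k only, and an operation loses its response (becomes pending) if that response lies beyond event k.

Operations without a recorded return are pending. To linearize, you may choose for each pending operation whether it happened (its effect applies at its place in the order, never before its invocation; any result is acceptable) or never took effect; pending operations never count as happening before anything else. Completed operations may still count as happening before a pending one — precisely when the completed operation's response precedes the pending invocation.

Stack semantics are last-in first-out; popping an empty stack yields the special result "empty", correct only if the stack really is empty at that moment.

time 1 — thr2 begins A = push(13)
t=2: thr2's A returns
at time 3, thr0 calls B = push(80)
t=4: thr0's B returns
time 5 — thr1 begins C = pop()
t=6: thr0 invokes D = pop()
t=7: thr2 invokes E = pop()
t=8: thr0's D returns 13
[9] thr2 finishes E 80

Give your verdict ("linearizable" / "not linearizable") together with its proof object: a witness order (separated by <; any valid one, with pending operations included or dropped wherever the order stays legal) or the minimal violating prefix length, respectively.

linearizable — witness: A < B < E < D

after step 1 (A push(13)): stack <13>
after step 2 (B push(80)): stack <13,80>
after step 3 (E pop() → 80): stack <13>
after step 4 (D pop() → 13): stack <>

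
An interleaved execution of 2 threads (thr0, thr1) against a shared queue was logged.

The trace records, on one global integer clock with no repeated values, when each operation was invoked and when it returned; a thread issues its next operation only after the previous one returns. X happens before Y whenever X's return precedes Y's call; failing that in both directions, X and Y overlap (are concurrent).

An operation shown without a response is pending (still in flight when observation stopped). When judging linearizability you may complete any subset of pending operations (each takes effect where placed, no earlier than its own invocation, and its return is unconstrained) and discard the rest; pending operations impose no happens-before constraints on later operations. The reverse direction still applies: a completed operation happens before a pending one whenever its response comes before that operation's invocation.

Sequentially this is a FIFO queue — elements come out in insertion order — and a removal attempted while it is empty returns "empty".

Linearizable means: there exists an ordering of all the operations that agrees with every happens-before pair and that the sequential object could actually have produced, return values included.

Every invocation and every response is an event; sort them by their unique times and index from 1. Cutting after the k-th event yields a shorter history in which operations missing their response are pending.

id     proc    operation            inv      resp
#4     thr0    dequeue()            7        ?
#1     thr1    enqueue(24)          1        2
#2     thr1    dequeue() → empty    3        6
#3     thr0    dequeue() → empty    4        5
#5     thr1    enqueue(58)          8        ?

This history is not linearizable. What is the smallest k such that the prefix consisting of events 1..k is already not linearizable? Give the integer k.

one valid order for events 1..5 is #1, #2, #3:
step 1: #1 enqueue(24) — queue <24>
step 2: #2 dequeue() (pending, included) — queue <>
step 3: #3 dequeue() → empty — queue <>
at event 6 (#2's time-6 response) nothing linearizes any more
e.g. #1, #2, #3: illegal at step 2, since #2 dequeue() → empty cannot apply there
e.g. #1, #3, #2: illegal at step 2, since #3 dequeue() → empty cannot apply there

6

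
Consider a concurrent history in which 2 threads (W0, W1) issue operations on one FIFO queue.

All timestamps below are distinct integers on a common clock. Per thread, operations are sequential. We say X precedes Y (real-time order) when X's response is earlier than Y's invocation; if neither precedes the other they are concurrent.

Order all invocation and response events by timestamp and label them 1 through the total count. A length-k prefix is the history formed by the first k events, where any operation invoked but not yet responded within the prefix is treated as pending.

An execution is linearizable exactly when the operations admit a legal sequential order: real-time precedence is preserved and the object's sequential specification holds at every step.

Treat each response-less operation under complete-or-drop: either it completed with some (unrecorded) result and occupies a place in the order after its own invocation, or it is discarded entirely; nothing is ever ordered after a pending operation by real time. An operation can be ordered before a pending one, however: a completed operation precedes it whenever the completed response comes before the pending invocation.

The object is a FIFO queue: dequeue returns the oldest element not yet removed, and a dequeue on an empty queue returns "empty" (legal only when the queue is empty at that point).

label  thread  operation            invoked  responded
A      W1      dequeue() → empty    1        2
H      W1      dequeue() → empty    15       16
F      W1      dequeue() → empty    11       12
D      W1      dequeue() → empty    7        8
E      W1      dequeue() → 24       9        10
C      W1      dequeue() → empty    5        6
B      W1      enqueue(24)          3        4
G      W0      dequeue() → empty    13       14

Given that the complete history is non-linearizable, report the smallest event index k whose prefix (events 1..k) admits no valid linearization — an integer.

a valid linearization of events 1..5 exists, for instance A, B:
1. A dequeue() → empty, leaving queue <>
2. B enqueue(24), leaving queue <24>
adding event 6 (C responds at 6) leaves no legal real-time order
sample order A, B, C stalls at step 3 — C dequeue() → empty has no legal effect

6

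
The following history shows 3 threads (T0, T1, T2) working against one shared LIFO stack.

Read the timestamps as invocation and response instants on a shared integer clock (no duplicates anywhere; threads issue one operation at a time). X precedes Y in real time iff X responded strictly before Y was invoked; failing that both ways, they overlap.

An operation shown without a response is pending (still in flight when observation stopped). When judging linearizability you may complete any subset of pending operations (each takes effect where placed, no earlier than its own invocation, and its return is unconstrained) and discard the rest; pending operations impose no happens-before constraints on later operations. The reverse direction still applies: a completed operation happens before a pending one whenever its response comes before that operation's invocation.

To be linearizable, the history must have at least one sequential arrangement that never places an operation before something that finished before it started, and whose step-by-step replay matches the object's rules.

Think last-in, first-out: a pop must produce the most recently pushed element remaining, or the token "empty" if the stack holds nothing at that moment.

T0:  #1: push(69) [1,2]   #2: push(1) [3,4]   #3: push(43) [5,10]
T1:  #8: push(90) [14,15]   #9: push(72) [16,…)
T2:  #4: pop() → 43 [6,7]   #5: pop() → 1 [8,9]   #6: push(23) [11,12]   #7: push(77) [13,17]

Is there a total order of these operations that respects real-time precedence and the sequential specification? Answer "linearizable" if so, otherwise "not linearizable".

a witness: #1, #2, #3, #4, #5, #6, #7, #8
step 1: #1 push(69) — stack <69>
step 2: #2 push(1) — stack <69,1>
step 3: #3 push(43) — stack <69,1,43>
step 4: #4 pop() → 43 — stack <69,1>
step 5: #5 pop() → 1 — stack <69>
step 6: #6 push(23) — stack <69,23>
step 7: #7 push(77) — stack <69,23,77>
step 8: #8 push(90) — stack <69,23,77,90>

linearizable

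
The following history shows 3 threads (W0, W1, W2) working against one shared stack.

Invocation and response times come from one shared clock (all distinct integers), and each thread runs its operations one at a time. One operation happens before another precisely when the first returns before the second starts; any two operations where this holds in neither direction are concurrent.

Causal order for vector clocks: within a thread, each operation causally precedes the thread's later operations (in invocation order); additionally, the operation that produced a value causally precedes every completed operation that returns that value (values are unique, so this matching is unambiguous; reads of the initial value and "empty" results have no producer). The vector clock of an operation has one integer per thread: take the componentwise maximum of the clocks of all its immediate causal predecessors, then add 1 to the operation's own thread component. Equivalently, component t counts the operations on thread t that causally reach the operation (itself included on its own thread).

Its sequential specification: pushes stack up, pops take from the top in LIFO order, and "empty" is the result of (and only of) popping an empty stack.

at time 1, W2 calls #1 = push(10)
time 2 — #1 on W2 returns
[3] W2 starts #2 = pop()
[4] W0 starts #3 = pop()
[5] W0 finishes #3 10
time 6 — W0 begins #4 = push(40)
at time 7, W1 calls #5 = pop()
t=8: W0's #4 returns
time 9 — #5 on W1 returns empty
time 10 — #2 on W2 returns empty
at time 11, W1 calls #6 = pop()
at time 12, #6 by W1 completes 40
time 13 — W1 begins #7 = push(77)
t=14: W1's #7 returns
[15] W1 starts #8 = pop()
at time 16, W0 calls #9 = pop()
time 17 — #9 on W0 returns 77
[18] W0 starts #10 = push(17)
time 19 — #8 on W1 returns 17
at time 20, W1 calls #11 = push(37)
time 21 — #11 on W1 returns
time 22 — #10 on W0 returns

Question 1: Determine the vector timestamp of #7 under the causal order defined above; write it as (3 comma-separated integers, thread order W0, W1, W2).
(2, 3, 1)

invoked at 1, #1 has no predecessors; its own W2 bump gives (0, 0, 1)
invoked at 7, #5 has no predecessors; its own W1 bump gives (0, 1, 0)
merge at #2 (invoked 3): VC(#1)=(0, 0, 1), own-thread bump on W2 → (0, 0, 2)
merge at #3 (invoked 4): VC(#1)=(0, 0, 1), own-thread bump on W0 → (1, 0, 1)
merge at #4 (invoked 6): VC(#3)=(1, 0, 1), own-thread bump on W0 → (2, 0, 1)
merge at #6 (invoked 11): VC(#4)=(2, 0, 1), VC(#5)=(0, 1, 0), own-thread bump on W1 → (2, 2, 1)
merge at #7 (invoked 13): VC(#6)=(2, 2, 1), own-thread bump on W1 → (2, 3, 1)
merge at #9 (invoked 16): VC(#4)=(2, 0, 1), VC(#7)=(2, 3, 1), own-thread bump on W0 → (3, 3, 1)
merge at #10 (invoked 18): VC(#9)=(3, 3, 1), own-thread bump on W0 → (4, 3, 1)
merge at #8 (invoked 15): VC(#7)=(2, 3, 1), VC(#10)=(4, 3, 1), own-thread bump on W1 → (4, 4, 1)
merge at #11 (invoked 20): VC(#8)=(4, 4, 1), own-thread bump on W1 → (4, 5, 1)
target: VC(#7) = (2, 3, 1)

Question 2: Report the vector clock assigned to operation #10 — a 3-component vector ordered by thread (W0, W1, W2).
(4, 3, 1)

#1, invoked 1, has no incoming edges; only W2's bump applies → (0, 0, 1)
#5, invoked 7, has no incoming edges; only W1's bump applies → (0, 1, 0)
from VC(#1)=(0, 0, 1), #2 (invoked 3) maxes components and bumps W2 → (0, 0, 2)
from VC(#1)=(0, 0, 1), #3 (invoked 4) maxes components and bumps W0 → (1, 0, 1)
from VC(#3)=(1, 0, 1), #4 (invoked 6) maxes components and bumps W0 → (2, 0, 1)
from VC(#4)=(2, 0, 1), VC(#5)=(0, 1, 0), #6 (invoked 11) maxes components and bumps W1 → (2, 2, 1)
from VC(#6)=(2, 2, 1), #7 (invoked 13) maxes components and bumps W1 → (2, 3, 1)
from VC(#4)=(2, 0, 1), VC(#7)=(2, 3, 1), #9 (invoked 16) maxes components and bumps W0 → (3, 3, 1)
from VC(#9)=(3, 3, 1), #10 (invoked 18) maxes components and bumps W0 → (4, 3, 1)
from VC(#7)=(2, 3, 1), VC(#10)=(4, 3, 1), #8 (invoked 15) maxes components and bumps W1 → (4, 4, 1)
from VC(#8)=(4, 4, 1), #11 (invoked 20) maxes components and bumps W1 → (4, 5, 1)
target: VC(#10) = (4, 3, 1)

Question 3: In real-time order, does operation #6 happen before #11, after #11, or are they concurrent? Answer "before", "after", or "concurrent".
before

#6 spans [11,12], #11 spans [20,21]
resp(#6)=12 < inv(#11)=20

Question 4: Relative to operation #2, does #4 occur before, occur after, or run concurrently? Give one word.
concurrent

#4 spans [6,8], #2 spans [3,10]
the intervals overlap in both directions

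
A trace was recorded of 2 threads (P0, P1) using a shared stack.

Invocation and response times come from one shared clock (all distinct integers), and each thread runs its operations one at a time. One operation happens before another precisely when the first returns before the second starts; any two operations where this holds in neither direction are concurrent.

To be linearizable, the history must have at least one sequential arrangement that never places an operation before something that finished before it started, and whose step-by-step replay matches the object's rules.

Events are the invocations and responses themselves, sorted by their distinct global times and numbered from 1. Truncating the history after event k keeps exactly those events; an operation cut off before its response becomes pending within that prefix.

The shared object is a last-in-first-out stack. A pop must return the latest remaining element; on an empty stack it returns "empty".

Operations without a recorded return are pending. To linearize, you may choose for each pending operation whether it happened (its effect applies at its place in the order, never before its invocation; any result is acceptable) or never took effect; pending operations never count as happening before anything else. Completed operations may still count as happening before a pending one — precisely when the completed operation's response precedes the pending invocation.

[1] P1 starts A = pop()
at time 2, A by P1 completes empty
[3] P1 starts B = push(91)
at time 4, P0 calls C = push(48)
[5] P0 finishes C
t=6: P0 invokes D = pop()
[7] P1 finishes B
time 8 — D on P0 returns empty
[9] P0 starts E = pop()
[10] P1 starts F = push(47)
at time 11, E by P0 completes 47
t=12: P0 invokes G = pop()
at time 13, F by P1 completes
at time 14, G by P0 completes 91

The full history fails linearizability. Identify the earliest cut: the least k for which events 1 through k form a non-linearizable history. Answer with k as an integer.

8

events 1..7 are still linearizable — one witness is A, B, C:
1. A pop() → empty, leaving stack <>
2. B push(91), leaving stack <91>
3. C push(48), leaving stack <91,48>
event 8 — D's response, time 8 — after it, nothing linearizes
one such order, A, B, C, D, breaks at step 4 where D pop() → empty is illegal
one such order, A, C, B, D, breaks at step 4 where D pop() → empty is illegal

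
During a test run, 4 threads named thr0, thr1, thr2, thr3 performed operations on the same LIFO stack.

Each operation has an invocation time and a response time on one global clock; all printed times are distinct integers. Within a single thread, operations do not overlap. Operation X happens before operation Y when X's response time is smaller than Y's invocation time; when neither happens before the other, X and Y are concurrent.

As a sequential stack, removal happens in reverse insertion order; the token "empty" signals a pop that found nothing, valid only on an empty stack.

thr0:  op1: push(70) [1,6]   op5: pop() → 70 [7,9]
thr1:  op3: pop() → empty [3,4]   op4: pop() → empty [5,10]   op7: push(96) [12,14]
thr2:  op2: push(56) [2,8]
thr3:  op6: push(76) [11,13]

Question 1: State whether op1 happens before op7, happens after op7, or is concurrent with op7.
before

op1 spans [1,6], op7 spans [12,14]
resp(op1)=6 < inv(op7)=12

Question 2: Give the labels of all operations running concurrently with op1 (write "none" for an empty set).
op2, op3, op4

op1 spans [1,6]; an op avoiding the whole window 1..6 is ordered, any other is concurrent
op2 [2,8]: concurrent
op3 [3,4]: concurrent
op4 [5,10]: concurrent
op5 [7,9]: after
op6 [11,13]: after
op7 [12,14]: after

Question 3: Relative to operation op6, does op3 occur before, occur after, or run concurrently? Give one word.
before

op3 spans [3,4], op6 spans [11,13]
resp(op3)=4 < inv(op6)=11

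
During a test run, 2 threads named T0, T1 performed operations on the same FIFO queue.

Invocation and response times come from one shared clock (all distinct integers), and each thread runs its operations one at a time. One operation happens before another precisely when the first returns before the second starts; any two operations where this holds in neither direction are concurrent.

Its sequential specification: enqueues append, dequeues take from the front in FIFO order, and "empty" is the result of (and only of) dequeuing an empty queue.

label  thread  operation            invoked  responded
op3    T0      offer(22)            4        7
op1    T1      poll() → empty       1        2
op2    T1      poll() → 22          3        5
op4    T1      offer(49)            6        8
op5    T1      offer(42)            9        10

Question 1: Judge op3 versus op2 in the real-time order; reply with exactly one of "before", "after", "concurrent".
Answer: concurrent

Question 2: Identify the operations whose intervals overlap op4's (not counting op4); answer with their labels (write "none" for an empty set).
Answer: op3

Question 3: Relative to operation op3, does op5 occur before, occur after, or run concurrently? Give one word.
Answer: after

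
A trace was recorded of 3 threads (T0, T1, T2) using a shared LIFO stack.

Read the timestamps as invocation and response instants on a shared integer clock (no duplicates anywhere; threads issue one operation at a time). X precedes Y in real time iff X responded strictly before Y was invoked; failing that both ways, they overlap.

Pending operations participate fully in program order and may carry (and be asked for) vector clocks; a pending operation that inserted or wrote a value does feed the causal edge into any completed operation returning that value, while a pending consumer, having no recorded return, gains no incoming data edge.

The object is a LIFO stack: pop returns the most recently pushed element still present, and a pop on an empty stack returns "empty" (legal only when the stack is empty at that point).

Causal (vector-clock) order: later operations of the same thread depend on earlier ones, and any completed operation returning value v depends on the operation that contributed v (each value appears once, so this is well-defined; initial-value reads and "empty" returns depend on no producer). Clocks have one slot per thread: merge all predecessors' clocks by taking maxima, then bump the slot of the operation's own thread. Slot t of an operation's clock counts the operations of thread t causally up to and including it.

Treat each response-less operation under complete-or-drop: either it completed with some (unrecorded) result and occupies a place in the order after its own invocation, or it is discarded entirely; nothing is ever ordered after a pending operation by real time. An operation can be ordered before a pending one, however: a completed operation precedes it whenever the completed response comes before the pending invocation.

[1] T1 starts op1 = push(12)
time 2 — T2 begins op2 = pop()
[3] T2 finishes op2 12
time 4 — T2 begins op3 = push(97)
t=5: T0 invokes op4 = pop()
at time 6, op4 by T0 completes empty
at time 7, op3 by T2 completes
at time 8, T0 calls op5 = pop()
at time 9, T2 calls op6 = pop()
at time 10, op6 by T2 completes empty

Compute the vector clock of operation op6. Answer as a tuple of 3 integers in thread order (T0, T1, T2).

(0, 1, 3)

root op op1, invoked 1: fresh clock plus T1's own tick → (0, 1, 0)
root op op4, invoked 5: fresh clock plus T0's own tick → (1, 0, 0)
from VC(op1)=(0, 1, 0), op2 (invoked 2) maxes components and bumps T2 → (0, 1, 1)
from VC(op4)=(1, 0, 0), op5 (invoked 8) maxes components and bumps T0 → (2, 0, 0)
from VC(op2)=(0, 1, 1), op3 (invoked 4) maxes components and bumps T2 → (0, 1, 2)
from VC(op3)=(0, 1, 2), op6 (invoked 9) maxes components and bumps T2 → (0, 1, 3)
target: VC(op6) = (0, 1, 3)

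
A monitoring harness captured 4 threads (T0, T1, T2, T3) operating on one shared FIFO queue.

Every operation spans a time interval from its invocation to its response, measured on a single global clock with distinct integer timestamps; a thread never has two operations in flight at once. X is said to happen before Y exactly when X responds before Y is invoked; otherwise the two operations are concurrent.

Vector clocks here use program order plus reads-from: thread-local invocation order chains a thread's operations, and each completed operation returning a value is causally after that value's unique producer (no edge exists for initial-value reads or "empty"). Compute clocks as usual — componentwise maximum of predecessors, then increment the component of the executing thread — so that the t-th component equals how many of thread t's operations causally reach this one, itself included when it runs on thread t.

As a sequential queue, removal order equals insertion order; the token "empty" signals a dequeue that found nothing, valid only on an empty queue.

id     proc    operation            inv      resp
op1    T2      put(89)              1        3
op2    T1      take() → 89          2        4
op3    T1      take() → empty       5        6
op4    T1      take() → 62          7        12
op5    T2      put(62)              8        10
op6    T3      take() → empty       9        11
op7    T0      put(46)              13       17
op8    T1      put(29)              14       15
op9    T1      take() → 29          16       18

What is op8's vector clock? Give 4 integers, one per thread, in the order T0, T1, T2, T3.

op6, invoked 9, has no incoming edges; only T3's bump applies → (0, 0, 0, 1)
op1, invoked 1, has no incoming edges; only T2's bump applies → (0, 0, 1, 0)
op7, invoked 13, has no incoming edges; only T0's bump applies → (1, 0, 0, 0)
op5, invoked 8, takes VC(op1)=(0, 0, 1, 0) under max, adds 1 for T2 → (0, 0, 2, 0)
op2, invoked 2, takes VC(op1)=(0, 0, 1, 0) under max, adds 1 for T1 → (0, 1, 1, 0)
op3, invoked 5, takes VC(op2)=(0, 1, 1, 0) under max, adds 1 for T1 → (0, 2, 1, 0)
op4, invoked 7, takes VC(op3)=(0, 2, 1, 0), VC(op5)=(0, 0, 2, 0) under max, adds 1 for T1 → (0, 3, 2, 0)
op8, invoked 14, takes VC(op4)=(0, 3, 2, 0) under max, adds 1 for T1 → (0, 4, 2, 0)
op9, invoked 16, takes VC(op8)=(0, 4, 2, 0) under max, adds 1 for T1 → (0, 5, 2, 0)
target: VC(op8) = (0, 4, 2, 0)

(0, 4, 2, 0)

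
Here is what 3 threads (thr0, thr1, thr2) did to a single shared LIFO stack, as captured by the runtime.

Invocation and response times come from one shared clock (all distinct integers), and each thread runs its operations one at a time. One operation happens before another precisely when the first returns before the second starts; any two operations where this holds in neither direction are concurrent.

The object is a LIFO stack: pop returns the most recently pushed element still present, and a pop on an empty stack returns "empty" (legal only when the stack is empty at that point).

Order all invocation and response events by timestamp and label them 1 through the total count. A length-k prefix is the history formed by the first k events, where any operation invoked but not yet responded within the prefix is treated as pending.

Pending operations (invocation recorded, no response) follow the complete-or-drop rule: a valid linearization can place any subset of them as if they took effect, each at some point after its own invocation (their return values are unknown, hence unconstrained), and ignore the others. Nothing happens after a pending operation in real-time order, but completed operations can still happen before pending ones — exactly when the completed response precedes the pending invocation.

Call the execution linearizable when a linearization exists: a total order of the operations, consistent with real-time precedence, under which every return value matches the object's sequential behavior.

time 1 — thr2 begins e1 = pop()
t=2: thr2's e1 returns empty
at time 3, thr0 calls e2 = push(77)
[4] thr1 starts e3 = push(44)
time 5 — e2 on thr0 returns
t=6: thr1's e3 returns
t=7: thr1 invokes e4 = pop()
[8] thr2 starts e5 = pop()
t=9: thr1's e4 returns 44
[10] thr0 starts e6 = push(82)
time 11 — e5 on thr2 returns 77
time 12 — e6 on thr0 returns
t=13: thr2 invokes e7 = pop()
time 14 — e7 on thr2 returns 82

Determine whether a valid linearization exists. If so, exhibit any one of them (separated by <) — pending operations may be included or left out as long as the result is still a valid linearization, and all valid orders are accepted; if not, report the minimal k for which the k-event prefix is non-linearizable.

1. e1 pop() → empty, leaving stack <>
2. e2 push(77), leaving stack <77>
3. e3 push(44), leaving stack <77,44>
4. e4 pop() → 44, leaving stack <77>
5. e5 pop() → 77, leaving stack <>
6. e6 push(82), leaving stack <82>
7. e7 pop() → 82, leaving stack <>

linearizable — witness: e1 < e2 < e3 < e4 < e5 < e6 < e7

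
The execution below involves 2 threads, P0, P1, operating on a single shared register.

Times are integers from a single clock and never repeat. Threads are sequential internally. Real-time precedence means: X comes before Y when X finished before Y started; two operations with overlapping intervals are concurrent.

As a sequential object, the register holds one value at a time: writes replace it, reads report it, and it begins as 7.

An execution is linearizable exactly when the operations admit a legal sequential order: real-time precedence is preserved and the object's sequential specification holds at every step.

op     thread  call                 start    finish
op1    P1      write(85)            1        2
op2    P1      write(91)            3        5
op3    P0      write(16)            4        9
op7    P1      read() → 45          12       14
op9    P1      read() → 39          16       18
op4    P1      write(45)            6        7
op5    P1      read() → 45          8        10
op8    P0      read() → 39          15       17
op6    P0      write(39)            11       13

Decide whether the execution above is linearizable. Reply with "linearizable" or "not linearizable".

one valid linearization: op1, op2, op3, op4, op5, op7, op6, op8, op9
after step 1 (op1 write(85)): value 85
after step 2 (op2 write(91)): value 91
after step 3 (op3 write(16)): value 16
after step 4 (op4 write(45)): value 45
after step 5 (op5 read() → 45): value 45
after step 6 (op7 read() → 45): value 45
after step 7 (op6 write(39)): value 39
after step 8 (op8 read() → 39): value 39
after step 9 (op9 read() → 39): value 39

linearizable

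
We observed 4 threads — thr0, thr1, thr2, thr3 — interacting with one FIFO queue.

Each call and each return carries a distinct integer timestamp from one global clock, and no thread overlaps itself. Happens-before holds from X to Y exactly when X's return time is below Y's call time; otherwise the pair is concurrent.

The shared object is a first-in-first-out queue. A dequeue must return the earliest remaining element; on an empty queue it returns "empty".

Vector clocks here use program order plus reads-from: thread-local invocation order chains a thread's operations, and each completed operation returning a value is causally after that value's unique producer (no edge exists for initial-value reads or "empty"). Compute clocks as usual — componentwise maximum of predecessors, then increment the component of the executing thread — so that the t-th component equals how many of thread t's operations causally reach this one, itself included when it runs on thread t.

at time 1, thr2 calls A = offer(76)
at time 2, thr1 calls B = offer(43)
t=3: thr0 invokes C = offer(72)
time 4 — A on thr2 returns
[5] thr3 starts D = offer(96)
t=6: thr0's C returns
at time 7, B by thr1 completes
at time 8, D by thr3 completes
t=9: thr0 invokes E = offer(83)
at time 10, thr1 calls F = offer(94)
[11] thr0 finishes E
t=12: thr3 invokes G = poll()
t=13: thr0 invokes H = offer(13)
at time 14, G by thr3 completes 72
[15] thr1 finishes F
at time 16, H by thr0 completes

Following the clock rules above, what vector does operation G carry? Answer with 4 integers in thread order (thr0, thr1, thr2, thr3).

(1, 0, 0, 2)

D (invocation 5): nothing precedes it; thr3's component alone gives (0, 0, 0, 1)
A (invocation 1): nothing precedes it; thr2's component alone gives (0, 0, 1, 0)
B (invocation 2): nothing precedes it; thr1's component alone gives (0, 1, 0, 0)
C (invocation 3): nothing precedes it; thr0's component alone gives (1, 0, 0, 0)
F, invoked 10, takes VC(B)=(0, 1, 0, 0) under max, adds 1 for thr1 → (0, 2, 0, 0)
E, invoked 9, takes VC(C)=(1, 0, 0, 0) under max, adds 1 for thr0 → (2, 0, 0, 0)
G, invoked 12, takes VC(C)=(1, 0, 0, 0), VC(D)=(0, 0, 0, 1) under max, adds 1 for thr3 → (1, 0, 0, 2)
H, invoked 13, takes VC(E)=(2, 0, 0, 0) under max, adds 1 for thr0 → (3, 0, 0, 0)
target: VC(G) = (1, 0, 0, 2)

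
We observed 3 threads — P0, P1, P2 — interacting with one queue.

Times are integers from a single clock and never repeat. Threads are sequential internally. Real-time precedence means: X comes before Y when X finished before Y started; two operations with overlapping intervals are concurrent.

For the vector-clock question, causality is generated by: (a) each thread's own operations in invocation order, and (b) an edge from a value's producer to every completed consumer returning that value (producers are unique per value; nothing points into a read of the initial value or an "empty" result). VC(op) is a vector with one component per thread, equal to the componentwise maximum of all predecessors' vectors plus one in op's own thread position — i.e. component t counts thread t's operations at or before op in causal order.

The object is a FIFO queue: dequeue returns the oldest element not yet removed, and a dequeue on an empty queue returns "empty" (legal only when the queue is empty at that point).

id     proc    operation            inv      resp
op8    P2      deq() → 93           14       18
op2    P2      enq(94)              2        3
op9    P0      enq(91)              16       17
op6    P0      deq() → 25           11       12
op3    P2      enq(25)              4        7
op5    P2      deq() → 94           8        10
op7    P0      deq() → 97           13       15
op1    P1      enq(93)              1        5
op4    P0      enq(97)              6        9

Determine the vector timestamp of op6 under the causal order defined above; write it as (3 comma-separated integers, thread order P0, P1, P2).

(2, 0, 2)

root op op2, invoked 2: fresh clock plus P2's own tick → (0, 0, 1)
root op op1, invoked 1: fresh clock plus P1's own tick → (0, 1, 0)
root op op4, invoked 6: fresh clock plus P0's own tick → (1, 0, 0)
invoked at 4, op3 merges VC(op2)=(0, 0, 1) and bumps P2's slot → (0, 0, 2)
invoked at 8, op5 merges VC(op2)=(0, 0, 1), VC(op3)=(0, 0, 2) and bumps P2's slot → (0, 0, 3)
invoked at 11, op6 merges VC(op3)=(0, 0, 2), VC(op4)=(1, 0, 0) and bumps P0's slot → (2, 0, 2)
invoked at 14, op8 merges VC(op1)=(0, 1, 0), VC(op5)=(0, 0, 3) and bumps P2's slot → (0, 1, 4)
invoked at 13, op7 merges VC(op4)=(1, 0, 0), VC(op6)=(2, 0, 2) and bumps P0's slot → (3, 0, 2)
invoked at 16, op9 merges VC(op7)=(3, 0, 2) and bumps P0's slot → (4, 0, 2)
target: VC(op6) = (2, 0, 2)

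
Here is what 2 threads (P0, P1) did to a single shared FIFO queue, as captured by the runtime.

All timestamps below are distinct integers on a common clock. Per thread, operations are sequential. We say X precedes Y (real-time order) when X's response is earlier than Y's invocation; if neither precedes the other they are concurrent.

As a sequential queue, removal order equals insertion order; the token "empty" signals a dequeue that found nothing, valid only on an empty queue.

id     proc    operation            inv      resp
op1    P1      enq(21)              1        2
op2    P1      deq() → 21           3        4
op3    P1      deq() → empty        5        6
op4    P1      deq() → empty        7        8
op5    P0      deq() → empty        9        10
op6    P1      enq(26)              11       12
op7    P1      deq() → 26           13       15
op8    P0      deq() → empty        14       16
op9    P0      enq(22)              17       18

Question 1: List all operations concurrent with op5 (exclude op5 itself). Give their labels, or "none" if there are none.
Answer: none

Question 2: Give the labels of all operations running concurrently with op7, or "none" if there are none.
Answer: op8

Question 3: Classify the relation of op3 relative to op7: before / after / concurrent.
Answer: before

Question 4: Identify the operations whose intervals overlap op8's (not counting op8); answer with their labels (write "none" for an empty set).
Answer: op7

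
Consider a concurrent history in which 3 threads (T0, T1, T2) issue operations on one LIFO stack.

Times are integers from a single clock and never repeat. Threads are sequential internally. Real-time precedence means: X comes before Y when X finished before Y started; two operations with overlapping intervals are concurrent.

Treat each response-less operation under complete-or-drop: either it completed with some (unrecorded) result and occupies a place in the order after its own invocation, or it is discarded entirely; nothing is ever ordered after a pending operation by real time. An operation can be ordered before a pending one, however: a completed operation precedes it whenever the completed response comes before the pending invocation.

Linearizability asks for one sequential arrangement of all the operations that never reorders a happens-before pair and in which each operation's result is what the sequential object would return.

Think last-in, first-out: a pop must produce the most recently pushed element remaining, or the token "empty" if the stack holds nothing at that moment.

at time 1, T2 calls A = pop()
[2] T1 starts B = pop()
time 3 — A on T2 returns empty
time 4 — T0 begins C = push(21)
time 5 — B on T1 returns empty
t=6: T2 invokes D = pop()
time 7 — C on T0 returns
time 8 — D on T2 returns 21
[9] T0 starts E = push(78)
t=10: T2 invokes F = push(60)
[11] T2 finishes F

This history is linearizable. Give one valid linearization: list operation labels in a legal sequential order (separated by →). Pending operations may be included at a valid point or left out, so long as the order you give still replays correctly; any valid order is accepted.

1. A pop() → empty, leaving stack <>
2. B pop() → empty, leaving stack <>
3. C push(21), leaving stack <21>
4. D pop() → 21, leaving stack <>
5. E push(78) (pending, included), leaving stack <78>
6. F push(60), leaving stack <78,60>

A → B → C → D → E → F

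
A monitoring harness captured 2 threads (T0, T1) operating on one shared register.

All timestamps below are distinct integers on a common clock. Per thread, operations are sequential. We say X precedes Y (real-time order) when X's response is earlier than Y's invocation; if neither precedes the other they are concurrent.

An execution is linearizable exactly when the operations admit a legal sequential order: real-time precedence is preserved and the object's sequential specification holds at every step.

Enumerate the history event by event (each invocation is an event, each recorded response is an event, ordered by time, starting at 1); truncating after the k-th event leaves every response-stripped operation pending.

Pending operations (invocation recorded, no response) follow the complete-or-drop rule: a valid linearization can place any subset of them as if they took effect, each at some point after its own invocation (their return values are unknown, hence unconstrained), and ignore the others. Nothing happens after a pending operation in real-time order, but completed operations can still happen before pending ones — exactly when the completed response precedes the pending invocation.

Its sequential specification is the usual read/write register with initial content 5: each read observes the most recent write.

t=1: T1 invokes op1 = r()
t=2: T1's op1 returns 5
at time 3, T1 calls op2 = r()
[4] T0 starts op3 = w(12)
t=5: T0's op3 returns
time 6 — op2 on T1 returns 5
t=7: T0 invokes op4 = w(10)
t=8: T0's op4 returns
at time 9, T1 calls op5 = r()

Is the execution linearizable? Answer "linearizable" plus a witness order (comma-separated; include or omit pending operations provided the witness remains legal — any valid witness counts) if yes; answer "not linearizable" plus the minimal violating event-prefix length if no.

step 1: op1 r() → 5 — value 5
step 2: op2 r() → 5 — value 5
step 3: op3 w(12) — value 12
step 4: op4 w(10) — value 10

linearizable — witness: op1, op2, op3, op4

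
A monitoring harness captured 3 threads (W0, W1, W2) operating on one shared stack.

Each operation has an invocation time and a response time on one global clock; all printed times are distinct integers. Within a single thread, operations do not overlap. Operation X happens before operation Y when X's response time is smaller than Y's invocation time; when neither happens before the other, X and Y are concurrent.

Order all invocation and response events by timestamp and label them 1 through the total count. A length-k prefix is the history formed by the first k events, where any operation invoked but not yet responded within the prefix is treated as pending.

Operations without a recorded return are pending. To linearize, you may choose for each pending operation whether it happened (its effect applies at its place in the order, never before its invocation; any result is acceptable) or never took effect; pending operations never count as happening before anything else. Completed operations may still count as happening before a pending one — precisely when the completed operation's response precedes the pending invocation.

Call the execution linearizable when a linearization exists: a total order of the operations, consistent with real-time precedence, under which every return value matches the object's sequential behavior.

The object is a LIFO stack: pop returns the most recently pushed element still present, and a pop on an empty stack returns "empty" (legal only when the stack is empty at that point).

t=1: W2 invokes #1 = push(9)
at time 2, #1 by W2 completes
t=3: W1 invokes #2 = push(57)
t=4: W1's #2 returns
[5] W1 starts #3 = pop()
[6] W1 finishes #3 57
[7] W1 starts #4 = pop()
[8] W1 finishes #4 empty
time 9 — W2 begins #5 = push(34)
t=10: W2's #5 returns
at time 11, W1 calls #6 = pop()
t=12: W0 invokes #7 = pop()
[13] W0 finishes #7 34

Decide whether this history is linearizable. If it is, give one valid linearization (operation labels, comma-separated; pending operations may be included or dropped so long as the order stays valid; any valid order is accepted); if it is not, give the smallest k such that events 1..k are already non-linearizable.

not linearizable — minimal violating prefix: 8 events

through event 7 a valid linearization exists; event 8 (#4 responding at time 8) ends that
the completed operations (4 total) allow one real-time order; the stack replay rejects it
for example #1, #2, #3, #4 fails at step 4: #4 pop() → empty is not legal there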